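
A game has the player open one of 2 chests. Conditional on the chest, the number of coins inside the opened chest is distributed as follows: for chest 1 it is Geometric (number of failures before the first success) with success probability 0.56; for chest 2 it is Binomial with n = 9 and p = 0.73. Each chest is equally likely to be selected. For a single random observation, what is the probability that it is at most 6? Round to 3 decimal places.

0.726

Conditional on each chest, P(X ≤ 6): 1: 0.996807; 2: 0.455231.
By total probability, P(X ≤ 6) = 0.5·0.996807 + 0.5·0.455231 = 0.726019.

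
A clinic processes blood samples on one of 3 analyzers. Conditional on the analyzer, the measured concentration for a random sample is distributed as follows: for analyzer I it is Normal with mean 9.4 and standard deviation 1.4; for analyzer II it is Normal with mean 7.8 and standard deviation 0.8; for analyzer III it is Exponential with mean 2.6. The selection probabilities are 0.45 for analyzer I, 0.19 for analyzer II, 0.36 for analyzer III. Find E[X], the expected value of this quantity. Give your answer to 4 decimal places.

6.6480

Component means — I: 9.4; II: 7.8; III: 2.6.
E[X] = 0.45·9.4 + 0.19·7.8 + 0.36·2.6 = 6.648.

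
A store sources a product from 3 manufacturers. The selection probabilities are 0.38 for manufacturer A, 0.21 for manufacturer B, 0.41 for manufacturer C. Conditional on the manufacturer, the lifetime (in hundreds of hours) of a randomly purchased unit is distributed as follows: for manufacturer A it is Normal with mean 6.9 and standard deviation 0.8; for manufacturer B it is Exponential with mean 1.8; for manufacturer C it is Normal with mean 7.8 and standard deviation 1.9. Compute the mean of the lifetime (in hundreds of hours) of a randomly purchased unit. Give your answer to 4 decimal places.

Component means — A: 6.9; B: 1.8; C: 7.8.
E[X] = 0.38·6.9 + 0.21·1.8 + 0.41·7.8 = 6.198.

6.1980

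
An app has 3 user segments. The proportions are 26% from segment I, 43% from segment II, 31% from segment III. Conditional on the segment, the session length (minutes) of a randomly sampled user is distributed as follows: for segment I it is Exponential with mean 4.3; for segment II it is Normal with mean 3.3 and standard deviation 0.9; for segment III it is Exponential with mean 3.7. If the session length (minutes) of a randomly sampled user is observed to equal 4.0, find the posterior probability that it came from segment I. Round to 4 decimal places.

0.1235

Likelihoods f(4.0 | ·): I: 0.0917353; II: 0.327572; III: 0.0916834.
Posterior ∝ prior × likelihood. Numerator for I: 0.26·0.0917353 = 0.0238512.
Normalizing constant: 0.26·0.0917353 + 0.43·0.327572 + 0.31·0.0916834 = 0.193129.
P(I | observation) = 0.0238512 / 0.193129 = 0.123499.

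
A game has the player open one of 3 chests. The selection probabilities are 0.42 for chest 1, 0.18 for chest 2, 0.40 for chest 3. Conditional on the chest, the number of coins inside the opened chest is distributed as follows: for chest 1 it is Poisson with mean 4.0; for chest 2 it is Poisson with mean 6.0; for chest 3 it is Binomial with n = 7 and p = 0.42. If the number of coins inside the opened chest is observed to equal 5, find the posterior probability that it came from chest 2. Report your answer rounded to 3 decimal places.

0.220

Likelihoods P(X=5 | ·): 1: 0.156293; 2: 0.160623; 3: 0.0923255.
Posterior ∝ prior × likelihood. Numerator for 2: 0.18·0.160623 = 0.0289122.
Normalizing constant: 0.42·0.156293 + 0.18·0.160623 + 0.4·0.0923255 = 0.131486.
P(2 | observation) = 0.0289122 / 0.131486 = 0.219888.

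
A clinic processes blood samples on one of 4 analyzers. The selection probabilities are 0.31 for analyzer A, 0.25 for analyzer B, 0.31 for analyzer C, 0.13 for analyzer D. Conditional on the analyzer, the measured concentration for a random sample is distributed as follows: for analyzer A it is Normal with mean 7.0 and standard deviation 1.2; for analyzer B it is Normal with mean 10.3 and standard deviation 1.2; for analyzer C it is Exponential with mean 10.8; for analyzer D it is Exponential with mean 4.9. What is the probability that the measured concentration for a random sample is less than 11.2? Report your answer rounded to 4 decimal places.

Conditional on each analyzer, P(X < 11.2): A: 0.999767; B: 0.773373; C: 0.645496; D: 0.898299.
By total probability, P(X < 11.2) = 0.31·0.999767 + 0.25·0.773373 + 0.31·0.645496 + 0.13·0.898299 = 0.820154.

0.8202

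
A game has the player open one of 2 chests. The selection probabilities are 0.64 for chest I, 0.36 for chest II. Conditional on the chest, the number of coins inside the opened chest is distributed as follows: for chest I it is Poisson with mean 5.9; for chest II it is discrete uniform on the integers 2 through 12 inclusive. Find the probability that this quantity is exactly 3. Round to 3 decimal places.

0.093

Conditional on each chest, P(X = 3): I: 0.0937707; II: 0.0909091.
By total probability, P(X = 3) = 0.64·0.0937707 + 0.36·0.0909091 = 0.0927405.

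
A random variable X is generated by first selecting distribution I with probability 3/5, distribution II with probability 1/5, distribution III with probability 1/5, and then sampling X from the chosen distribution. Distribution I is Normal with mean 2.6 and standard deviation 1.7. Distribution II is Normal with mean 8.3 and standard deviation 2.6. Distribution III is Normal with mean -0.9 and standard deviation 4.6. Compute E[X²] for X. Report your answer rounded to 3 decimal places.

25.314

For each component E[X²] = Var + (mean)², giving I: 9.65; II: 75.65; III: 21.97.
Overall E[X²] = 0.6·9.65 + 0.2·75.65 + 0.2·21.97 = 25.314.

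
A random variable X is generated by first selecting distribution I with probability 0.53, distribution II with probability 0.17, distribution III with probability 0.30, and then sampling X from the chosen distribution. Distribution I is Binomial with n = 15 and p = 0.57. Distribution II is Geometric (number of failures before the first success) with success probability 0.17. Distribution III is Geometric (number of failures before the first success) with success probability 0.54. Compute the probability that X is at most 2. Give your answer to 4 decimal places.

0.3439

Conditional on each component, P(X ≤ 2): I: 0.000652526; II: 0.428213; III: 0.902664.
By total probability, P(X ≤ 2) = 0.53·0.000652526 + 0.17·0.428213 + 0.3·0.902664 = 0.343941.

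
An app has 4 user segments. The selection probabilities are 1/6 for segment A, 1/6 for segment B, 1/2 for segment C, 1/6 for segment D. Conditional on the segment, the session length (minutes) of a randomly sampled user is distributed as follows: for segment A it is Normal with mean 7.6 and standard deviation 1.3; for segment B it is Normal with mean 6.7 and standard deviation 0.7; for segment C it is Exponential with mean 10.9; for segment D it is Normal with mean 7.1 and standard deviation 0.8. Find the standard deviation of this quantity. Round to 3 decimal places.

7.968

Per component, A: μ=7.6, E[X²]=59.45; B: μ=6.7, E[X²]=45.38; C: μ=10.9, E[X²]=237.62; D: μ=7.1, E[X²]=51.05.
E[X] = 0.166667·7.6 + 0.166667·6.7 + 0.5·10.9 + 0.166667·7.1 = 9.01667.
E[X²] = 0.166667·59.45 + 0.166667·45.38 + 0.5·237.62 + 0.166667·51.05 = 144.79.
Var(X) = E[X²] − (E[X])² = 144.79 − 81.3003 = 63.4897.
SD(X) = √63.4897 = 7.96804.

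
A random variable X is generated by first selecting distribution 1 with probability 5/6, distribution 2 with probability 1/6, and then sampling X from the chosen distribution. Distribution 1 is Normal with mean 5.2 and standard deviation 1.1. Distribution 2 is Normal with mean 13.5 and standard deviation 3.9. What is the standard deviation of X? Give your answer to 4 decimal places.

Per component, 1: μ=5.2, E[X²]=28.25; 2: μ=13.5, E[X²]=197.46.
E[X] = 0.833333·5.2 + 0.166667·13.5 = 6.58333.
E[X²] = 0.833333·28.25 + 0.166667·197.46 = 56.4517.
Var(X) = E[X²] − (E[X])² = 56.4517 − 43.3403 = 13.1114.
SD(X) = √13.1114 = 3.62097.

3.6210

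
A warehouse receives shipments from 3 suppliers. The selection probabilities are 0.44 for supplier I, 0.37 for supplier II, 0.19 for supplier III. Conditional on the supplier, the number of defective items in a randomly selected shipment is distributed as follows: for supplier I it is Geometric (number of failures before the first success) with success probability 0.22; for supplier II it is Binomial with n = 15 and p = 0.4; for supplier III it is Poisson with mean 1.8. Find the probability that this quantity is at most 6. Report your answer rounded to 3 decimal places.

0.778

Conditional on each supplier, P(X ≤ 6): I: 0.824344; II: 0.609813; III: 0.997431.
By total probability, P(X ≤ 6) = 0.44·0.824344 + 0.37·0.609813 + 0.19·0.997431 = 0.777854.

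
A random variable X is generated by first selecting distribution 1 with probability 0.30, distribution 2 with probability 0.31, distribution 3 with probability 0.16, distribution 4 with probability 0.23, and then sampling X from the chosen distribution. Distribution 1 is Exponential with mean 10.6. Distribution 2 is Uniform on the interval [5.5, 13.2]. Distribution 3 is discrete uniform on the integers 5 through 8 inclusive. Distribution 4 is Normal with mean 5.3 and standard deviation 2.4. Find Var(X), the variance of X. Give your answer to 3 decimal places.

Per component, 1: μ=10.6, E[X²]=224.72; 2: μ=9.35, E[X²]=92.3633; 3: μ=6.5, E[X²]=43.5; 4: μ=5.3, E[X²]=33.85.
E[X] = 0.3·10.6 + 0.31·9.35 + 0.16·6.5 + 0.23·5.3 = 8.3375.
E[X²] = 0.3·224.72 + 0.31·92.3633 + 0.16·43.5 + 0.23·33.85 = 110.794.
Var(X) = E[X²] − (E[X])² = 110.794 − 69.5139 = 41.2802.

41.280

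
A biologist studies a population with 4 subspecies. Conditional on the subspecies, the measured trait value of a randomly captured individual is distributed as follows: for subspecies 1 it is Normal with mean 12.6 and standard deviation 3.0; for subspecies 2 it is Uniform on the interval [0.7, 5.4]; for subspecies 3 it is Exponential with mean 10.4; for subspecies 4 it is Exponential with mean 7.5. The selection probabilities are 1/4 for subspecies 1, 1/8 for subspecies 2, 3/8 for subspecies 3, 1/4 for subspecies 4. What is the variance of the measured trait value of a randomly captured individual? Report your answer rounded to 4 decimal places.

Per component, 1: μ=12.6, E[X²]=167.76; 2: μ=3.05, E[X²]=11.1433; 3: μ=10.4, E[X²]=216.32; 4: μ=7.5, E[X²]=112.5.
E[X] = 0.25·12.6 + 0.125·3.05 + 0.375·10.4 + 0.25·7.5 = 9.30625.
E[X²] = 0.25·167.76 + 0.125·11.1433 + 0.375·216.32 + 0.25·112.5 = 152.578.
Var(X) = E[X²] − (E[X])² = 152.578 − 86.6063 = 65.9716.

65.9716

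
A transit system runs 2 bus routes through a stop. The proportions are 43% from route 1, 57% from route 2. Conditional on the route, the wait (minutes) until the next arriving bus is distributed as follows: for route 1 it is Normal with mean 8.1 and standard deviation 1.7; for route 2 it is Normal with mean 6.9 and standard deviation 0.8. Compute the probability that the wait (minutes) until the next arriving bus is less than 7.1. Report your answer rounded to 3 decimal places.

0.461

Conditional on each route, P(X < 7.1): 1: 0.278187; 2: 0.598706.
By total probability, P(X < 7.1) = 0.43·0.278187 + 0.57·0.598706 = 0.460883.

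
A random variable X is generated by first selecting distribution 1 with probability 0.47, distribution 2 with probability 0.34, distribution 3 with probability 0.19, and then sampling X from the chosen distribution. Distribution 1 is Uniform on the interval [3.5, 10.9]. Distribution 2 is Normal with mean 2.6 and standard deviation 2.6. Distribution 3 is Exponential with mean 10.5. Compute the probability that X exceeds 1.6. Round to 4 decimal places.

0.8541

Conditional on each component, P(X > 1.6): 1: 1; 2: 0.649739; 3: 0.858661.
By total probability, P(X > 1.6) = 0.47·1 + 0.34·0.649739 + 0.19·0.858661 = 0.854057.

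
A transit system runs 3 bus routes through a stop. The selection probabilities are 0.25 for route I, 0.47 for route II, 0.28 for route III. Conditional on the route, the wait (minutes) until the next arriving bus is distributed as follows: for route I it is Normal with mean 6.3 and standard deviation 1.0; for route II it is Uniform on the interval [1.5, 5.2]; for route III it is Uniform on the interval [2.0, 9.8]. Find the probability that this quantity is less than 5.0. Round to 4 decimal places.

Conditional on each route, P(X < 5.0): I: 0.0968005; II: 0.945946; III: 0.384615.
By total probability, P(X < 5.0) = 0.25·0.0968005 + 0.47·0.945946 + 0.28·0.384615 = 0.576487.

0.5765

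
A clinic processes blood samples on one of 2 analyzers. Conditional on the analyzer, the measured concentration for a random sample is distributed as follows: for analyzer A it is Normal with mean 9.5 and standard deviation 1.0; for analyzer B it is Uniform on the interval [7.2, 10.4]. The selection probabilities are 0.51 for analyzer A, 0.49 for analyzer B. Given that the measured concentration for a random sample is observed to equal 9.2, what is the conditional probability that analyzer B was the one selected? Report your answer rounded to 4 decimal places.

Likelihoods f(9.2 | ·): A: 0.381388; B: 0.3125.
Posterior ∝ prior × likelihood. Numerator for B: 0.49·0.3125 = 0.153125.
Normalizing constant: 0.51·0.381388 + 0.49·0.3125 = 0.347633.
P(B | observation) = 0.153125 / 0.347633 = 0.440479.

0.4405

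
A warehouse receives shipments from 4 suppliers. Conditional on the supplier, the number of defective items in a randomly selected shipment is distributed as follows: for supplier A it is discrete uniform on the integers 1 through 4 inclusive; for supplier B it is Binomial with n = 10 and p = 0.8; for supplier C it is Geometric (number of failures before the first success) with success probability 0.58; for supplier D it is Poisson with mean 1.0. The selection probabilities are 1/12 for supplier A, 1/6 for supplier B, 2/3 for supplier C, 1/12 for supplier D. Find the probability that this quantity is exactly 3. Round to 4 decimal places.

0.0547

Conditional on each supplier, P(X = 3): A: 0.25; B: 0.000786432; C: 0.042971; D: 0.0613132.
By total probability, P(X = 3) = 0.0833333·0.25 + 0.166667·0.000786432 + 0.666667·0.042971 + 0.0833333·0.0613132 = 0.0547212.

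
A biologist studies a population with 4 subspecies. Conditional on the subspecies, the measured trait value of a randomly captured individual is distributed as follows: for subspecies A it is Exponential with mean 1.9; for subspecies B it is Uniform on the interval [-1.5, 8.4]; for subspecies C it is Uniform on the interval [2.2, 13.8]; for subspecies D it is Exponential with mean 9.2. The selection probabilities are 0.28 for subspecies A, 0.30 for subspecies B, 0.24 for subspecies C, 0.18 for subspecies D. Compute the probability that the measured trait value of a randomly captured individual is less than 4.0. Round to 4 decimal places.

Conditional on each subspecies, P(X < 4.0): A: 0.878186; B: 0.555556; C: 0.155172; D: 0.352595.
By total probability, P(X < 4.0) = 0.28·0.878186 + 0.3·0.555556 + 0.24·0.155172 + 0.18·0.352595 = 0.513267.

0.5133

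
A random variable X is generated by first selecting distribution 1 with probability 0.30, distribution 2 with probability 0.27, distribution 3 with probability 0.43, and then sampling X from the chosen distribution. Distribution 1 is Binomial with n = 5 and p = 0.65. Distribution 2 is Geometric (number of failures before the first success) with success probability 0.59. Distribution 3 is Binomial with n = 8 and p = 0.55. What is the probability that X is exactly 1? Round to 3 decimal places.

0.087

Conditional on each component, P(X = 1): 1: 0.0487703; 2: 0.2419; 3: 0.0164415.
By total probability, P(X = 1) = 0.3·0.0487703 + 0.27·0.2419 + 0.43·0.0164415 = 0.0870139.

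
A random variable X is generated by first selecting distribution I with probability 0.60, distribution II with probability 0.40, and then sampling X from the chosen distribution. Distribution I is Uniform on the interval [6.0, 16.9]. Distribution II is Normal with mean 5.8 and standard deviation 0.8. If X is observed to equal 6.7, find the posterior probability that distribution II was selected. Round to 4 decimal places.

Likelihoods f(6.7 | ·): I: 0.0917431; II: 0.264846.
Posterior ∝ prior × likelihood. Numerator for II: 0.4·0.264846 = 0.105938.
Normalizing constant: 0.6·0.0917431 + 0.4·0.264846 = 0.160984.
P(II | observation) = 0.105938 / 0.160984 = 0.658067.

0.6581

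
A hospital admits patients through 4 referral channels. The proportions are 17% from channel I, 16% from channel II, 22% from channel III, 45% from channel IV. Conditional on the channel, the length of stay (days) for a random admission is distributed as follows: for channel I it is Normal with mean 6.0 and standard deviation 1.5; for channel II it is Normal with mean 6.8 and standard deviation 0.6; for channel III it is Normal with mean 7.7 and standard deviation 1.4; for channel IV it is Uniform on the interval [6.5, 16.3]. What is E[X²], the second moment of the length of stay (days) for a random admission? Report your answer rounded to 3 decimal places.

89.517

For each component E[X²] = Var + (mean)², giving I: 38.25; II: 46.6; III: 61.25; IV: 137.963.
Overall E[X²] = 0.17·38.25 + 0.16·46.6 + 0.22·61.25 + 0.45·137.963 = 89.517.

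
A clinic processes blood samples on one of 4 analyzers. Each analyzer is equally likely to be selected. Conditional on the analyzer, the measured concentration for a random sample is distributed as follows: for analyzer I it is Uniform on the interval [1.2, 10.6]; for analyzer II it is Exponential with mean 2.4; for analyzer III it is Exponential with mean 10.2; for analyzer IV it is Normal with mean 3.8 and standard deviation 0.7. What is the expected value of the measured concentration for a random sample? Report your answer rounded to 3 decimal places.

Component means — I: 5.9; II: 2.4; III: 10.2; IV: 3.8.
E[X] = 0.25·5.9 + 0.25·2.4 + 0.25·10.2 + 0.25·3.8 = 5.575.

5.575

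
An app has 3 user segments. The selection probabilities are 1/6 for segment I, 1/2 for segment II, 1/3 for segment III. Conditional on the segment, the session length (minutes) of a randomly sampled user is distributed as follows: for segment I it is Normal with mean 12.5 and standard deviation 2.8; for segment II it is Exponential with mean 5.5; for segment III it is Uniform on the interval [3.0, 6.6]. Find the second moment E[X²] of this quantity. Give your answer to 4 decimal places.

65.6383

For each component E[X²] = Var + (mean)², giving I: 164.09; II: 60.5; III: 24.12.
Overall E[X²] = 0.166667·164.09 + 0.5·60.5 + 0.333333·24.12 = 65.6383.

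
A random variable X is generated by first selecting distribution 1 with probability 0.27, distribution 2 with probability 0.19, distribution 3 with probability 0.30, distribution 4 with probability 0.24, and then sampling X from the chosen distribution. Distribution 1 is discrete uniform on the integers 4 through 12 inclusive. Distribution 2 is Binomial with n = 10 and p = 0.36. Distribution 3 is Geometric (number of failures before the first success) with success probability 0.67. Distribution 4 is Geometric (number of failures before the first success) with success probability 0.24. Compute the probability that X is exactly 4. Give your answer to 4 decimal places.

Conditional on each component, P(X = 4): 1: 0.111111; 2: 0.242387; 3: 0.00794567; 4: 0.0800692.
By total probability, P(X = 4) = 0.27·0.111111 + 0.19·0.242387 + 0.3·0.00794567 + 0.24·0.0800692 = 0.0976538.

0.0977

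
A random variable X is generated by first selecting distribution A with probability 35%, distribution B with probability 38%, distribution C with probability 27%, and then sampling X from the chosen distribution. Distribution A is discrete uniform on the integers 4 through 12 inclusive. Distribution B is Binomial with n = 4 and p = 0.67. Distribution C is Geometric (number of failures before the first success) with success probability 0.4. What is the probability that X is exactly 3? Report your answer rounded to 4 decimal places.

0.1742

Conditional on each component, P(X = 3): A: 0; B: 0.397007; C: 0.0864.
By total probability, P(X = 3) = 0.35·0 + 0.38·0.397007 + 0.27·0.0864 = 0.174191.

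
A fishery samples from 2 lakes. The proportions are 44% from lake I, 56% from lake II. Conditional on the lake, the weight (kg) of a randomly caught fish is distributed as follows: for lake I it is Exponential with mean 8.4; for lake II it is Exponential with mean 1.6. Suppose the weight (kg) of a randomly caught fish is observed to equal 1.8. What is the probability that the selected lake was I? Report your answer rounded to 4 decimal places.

0.2712

Likelihoods f(1.8 | ·): I: 0.0960854; II: 0.202908.
Posterior ∝ prior × likelihood. Numerator for I: 0.44·0.0960854 = 0.0422776.
Normalizing constant: 0.44·0.0960854 + 0.56·0.202908 = 0.155906.
P(I | observation) = 0.0422776 / 0.155906 = 0.271174.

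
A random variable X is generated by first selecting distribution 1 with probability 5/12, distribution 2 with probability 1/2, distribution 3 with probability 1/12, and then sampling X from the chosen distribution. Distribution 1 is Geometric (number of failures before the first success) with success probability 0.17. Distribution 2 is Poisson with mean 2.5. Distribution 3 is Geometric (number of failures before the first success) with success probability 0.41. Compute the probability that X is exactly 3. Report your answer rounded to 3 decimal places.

Conditional on each component, P(X = 3): 1: 0.0972038; 2: 0.213763; 3: 0.0842054.
By total probability, P(X = 3) = 0.416667·0.0972038 + 0.5·0.213763 + 0.0833333·0.0842054 = 0.1544.

0.154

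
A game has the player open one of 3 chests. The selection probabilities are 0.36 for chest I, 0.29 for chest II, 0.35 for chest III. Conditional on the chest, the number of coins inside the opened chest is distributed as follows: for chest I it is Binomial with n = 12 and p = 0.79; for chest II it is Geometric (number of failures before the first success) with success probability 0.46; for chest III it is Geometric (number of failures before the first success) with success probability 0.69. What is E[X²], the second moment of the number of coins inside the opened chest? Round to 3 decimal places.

34.508

For each component E[X²] = Var + (mean)², giving I: 91.8612; II: 3.93006; III: 0.852972.
Overall E[X²] = 0.36·91.8612 + 0.29·3.93006 + 0.35·0.852972 = 34.5083.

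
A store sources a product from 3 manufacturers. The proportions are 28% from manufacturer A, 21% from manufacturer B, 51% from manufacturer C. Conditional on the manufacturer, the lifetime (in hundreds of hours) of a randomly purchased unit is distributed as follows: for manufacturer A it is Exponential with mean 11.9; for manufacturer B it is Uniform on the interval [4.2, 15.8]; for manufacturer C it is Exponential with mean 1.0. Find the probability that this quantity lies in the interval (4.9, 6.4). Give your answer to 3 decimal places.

0.052

Conditional on each manufacturer, P(4.9 < X < 6.4): A: 0.0784573; B: 0.12931; C: 0.00578503.
By total probability, P(4.9 < X < 6.4) = 0.28·0.0784573 + 0.21·0.12931 + 0.51·0.00578503 = 0.0520736.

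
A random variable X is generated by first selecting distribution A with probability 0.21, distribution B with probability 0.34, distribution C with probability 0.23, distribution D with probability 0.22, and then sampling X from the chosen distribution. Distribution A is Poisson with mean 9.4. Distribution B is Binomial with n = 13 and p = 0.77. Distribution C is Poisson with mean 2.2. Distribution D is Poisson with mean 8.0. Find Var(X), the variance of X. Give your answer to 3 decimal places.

Per component, A: μ=9.4, E[X²]=97.76; B: μ=10.01, E[X²]=102.502; C: μ=2.2, E[X²]=7.04; D: μ=8, E[X²]=72.
E[X] = 0.21·9.4 + 0.34·10.01 + 0.23·2.2 + 0.22·8 = 7.6434.
E[X²] = 0.21·97.76 + 0.34·102.502 + 0.23·7.04 + 0.22·72 = 72.8396.
Var(X) = E[X²] − (E[X])² = 72.8396 − 58.4216 = 14.4181.

14.418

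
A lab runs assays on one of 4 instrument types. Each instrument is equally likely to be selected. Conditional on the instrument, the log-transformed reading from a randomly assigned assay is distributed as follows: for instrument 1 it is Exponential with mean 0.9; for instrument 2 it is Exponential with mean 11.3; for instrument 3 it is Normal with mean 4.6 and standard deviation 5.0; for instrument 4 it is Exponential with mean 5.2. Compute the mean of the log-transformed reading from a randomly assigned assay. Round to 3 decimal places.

Component means — 1: 0.9; 2: 11.3; 3: 4.6; 4: 5.2.
E[X] = 0.25·0.9 + 0.25·11.3 + 0.25·4.6 + 0.25·5.2 = 5.5.

5.500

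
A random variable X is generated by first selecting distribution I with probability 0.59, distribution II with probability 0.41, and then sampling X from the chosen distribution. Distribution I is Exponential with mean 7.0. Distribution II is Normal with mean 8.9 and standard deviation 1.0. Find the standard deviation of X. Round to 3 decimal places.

5.495

Per component, I: μ=7, E[X²]=98; II: μ=8.9, E[X²]=80.21.
E[X] = 0.59·7 + 0.41·8.9 = 7.779.
E[X²] = 0.59·98 + 0.41·80.21 = 90.7061.
Var(X) = E[X²] − (E[X])² = 90.7061 − 60.5128 = 30.1933.
SD(X) = √30.1933 = 5.49484.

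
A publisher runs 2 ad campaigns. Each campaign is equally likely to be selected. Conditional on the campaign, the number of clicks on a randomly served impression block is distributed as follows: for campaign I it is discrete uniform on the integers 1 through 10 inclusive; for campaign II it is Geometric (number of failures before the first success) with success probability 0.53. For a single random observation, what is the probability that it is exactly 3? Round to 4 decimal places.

0.0775

Conditional on each campaign, P(X = 3): I: 0.1; II: 0.0550262.
By total probability, P(X = 3) = 0.5·0.1 + 0.5·0.0550262 = 0.0775131.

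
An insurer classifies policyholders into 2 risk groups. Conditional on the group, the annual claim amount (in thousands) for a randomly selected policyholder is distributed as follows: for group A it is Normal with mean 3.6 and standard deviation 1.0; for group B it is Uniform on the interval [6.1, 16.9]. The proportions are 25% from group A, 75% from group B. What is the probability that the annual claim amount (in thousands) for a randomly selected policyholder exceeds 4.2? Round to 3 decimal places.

Conditional on each group, P(X > 4.2): A: 0.274253; B: 1.
By total probability, P(X > 4.2) = 0.25·0.274253 + 0.75·1 = 0.818563.

0.819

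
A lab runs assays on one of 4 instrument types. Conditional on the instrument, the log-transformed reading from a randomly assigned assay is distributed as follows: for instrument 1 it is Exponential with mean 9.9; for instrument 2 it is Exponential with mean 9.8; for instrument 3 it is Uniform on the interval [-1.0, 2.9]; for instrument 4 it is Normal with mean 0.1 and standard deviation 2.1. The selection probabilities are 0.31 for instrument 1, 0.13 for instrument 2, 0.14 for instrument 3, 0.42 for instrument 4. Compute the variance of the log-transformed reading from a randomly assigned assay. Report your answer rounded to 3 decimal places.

67.484

Per component, 1: μ=9.9, E[X²]=196.02; 2: μ=9.8, E[X²]=192.08; 3: μ=0.95, E[X²]=2.17; 4: μ=0.1, E[X²]=4.42.
E[X] = 0.31·9.9 + 0.13·9.8 + 0.14·0.95 + 0.42·0.1 = 4.518.
E[X²] = 0.31·196.02 + 0.13·192.08 + 0.14·2.17 + 0.42·4.42 = 87.8968.
Var(X) = E[X²] − (E[X])² = 87.8968 − 20.4123 = 67.4845.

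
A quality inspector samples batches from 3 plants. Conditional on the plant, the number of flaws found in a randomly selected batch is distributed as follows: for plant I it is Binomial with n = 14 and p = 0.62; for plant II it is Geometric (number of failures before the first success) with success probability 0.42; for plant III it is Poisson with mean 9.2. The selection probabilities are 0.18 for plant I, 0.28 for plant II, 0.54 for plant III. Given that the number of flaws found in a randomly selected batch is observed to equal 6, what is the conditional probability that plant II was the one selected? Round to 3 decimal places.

0.070

Likelihoods P(X=6 | ·): I: 0.0741608; II: 0.0159889; III: 0.0850913.
Posterior ∝ prior × likelihood. Numerator for II: 0.28·0.0159889 = 0.00447688.
Normalizing constant: 0.18·0.0741608 + 0.28·0.0159889 + 0.54·0.0850913 = 0.0637751.
P(II | observation) = 0.00447688 / 0.0637751 = 0.0701979.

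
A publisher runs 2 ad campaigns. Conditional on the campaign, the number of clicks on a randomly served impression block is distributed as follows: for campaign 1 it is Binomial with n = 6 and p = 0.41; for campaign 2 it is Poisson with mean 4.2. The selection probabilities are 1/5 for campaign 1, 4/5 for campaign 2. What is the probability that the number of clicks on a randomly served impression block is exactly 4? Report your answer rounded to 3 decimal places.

Conditional on each campaign, P(X = 4): 1: 0.147547; 2: 0.194424.
By total probability, P(X = 4) = 0.2·0.147547 + 0.8·0.194424 = 0.185048.

0.185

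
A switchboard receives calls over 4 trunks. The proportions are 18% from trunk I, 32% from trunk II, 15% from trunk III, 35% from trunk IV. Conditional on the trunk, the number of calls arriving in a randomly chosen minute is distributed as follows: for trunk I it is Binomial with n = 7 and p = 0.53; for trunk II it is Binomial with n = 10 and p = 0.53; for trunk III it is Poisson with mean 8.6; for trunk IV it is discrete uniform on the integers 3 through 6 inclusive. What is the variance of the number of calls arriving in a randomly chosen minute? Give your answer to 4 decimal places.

5.1460

Per component, I: μ=3.71, E[X²]=15.5078; II: μ=5.3, E[X²]=30.581; III: μ=8.6, E[X²]=82.56; IV: μ=4.5, E[X²]=21.5.
E[X] = 0.18·3.71 + 0.32·5.3 + 0.15·8.6 + 0.35·4.5 = 5.2288.
E[X²] = 0.18·15.5078 + 0.32·30.581 + 0.15·82.56 + 0.35·21.5 = 32.4863.
Var(X) = E[X²] − (E[X])² = 32.4863 − 27.3403 = 5.14597.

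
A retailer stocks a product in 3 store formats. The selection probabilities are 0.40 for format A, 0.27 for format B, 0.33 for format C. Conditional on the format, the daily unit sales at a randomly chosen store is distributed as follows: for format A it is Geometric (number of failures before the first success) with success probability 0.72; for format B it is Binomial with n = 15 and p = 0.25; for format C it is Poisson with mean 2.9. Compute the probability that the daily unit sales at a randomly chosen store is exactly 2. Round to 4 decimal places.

Conditional on each format, P(X = 2): A: 0.056448; B: 0.155907; C: 0.231373.
By total probability, P(X = 2) = 0.4·0.056448 + 0.27·0.155907 + 0.33·0.231373 = 0.141027.

0.1410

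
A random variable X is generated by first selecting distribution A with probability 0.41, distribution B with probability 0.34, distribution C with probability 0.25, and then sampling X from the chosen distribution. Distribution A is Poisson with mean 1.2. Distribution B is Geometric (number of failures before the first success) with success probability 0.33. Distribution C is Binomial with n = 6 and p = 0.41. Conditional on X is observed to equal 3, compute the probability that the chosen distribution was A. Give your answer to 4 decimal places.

Likelihoods P(X=3 | ·): A: 0.0867439; B: 0.0992518; C: 0.283099.
Posterior ∝ prior × likelihood. Numerator for A: 0.41·0.0867439 = 0.035565.
Normalizing constant: 0.41·0.0867439 + 0.34·0.0992518 + 0.25·0.283099 = 0.140085.
P(A | observation) = 0.035565 / 0.140085 = 0.253881.

0.2539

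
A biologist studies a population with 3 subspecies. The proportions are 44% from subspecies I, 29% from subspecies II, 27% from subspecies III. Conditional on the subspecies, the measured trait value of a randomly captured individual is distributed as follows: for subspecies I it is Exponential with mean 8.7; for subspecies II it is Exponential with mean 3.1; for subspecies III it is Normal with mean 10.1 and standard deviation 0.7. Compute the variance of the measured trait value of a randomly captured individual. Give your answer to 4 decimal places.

44.2939

Per component, I: μ=8.7, E[X²]=151.38; II: μ=3.1, E[X²]=19.22; III: μ=10.1, E[X²]=102.5.
E[X] = 0.44·8.7 + 0.29·3.1 + 0.27·10.1 = 7.454.
E[X²] = 0.44·151.38 + 0.29·19.22 + 0.27·102.5 = 99.856.
Var(X) = E[X²] − (E[X])² = 99.856 − 55.5621 = 44.2939.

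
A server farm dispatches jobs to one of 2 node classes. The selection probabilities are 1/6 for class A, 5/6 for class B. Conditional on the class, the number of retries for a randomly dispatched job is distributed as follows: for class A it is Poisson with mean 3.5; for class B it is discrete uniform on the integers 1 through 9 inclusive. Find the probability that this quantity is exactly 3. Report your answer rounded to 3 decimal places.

Conditional on each class, P(X = 3): A: 0.215785; B: 0.111111.
By total probability, P(X = 3) = 0.166667·0.215785 + 0.833333·0.111111 = 0.128557.

0.129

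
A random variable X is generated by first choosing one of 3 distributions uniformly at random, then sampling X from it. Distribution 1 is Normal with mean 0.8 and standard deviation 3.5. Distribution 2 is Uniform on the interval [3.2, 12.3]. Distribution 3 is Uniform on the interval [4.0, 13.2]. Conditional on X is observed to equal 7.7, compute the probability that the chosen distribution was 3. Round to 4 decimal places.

Likelihoods f(7.7 | ·): 1: 0.0163265; 2: 0.10989; 3: 0.108696.
Posterior ∝ prior × likelihood. Numerator for 3: 0.333333·0.108696 = 0.0362319.
Normalizing constant: 0.333333·0.0163265 + 0.333333·0.10989 + 0.333333·0.108696 = 0.0783041.
P(3 | observation) = 0.0362319 / 0.0783041 = 0.462707.

0.4627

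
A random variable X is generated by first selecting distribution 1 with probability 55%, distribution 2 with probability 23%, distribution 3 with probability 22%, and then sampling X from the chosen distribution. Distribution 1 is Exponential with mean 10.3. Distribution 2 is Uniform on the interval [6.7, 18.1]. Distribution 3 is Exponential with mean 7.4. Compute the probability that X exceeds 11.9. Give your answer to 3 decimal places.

Conditional on each component, P(X > 11.9): 1: 0.31495; 2: 0.54386; 3: 0.200266.
By total probability, P(X > 11.9) = 0.55·0.31495 + 0.23·0.54386 + 0.22·0.200266 = 0.342369.

0.342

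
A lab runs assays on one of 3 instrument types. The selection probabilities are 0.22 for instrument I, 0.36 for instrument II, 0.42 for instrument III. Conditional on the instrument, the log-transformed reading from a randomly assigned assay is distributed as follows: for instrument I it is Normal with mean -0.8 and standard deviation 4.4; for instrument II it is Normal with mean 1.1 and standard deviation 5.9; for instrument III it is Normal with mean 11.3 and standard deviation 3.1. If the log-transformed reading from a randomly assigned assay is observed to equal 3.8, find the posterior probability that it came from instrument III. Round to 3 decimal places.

0.080

Likelihoods f(3.8 | ·): I: 0.0524954; II: 0.0608951; III: 0.00689486.
Posterior ∝ prior × likelihood. Numerator for III: 0.42·0.00689486 = 0.00289584.
Normalizing constant: 0.22·0.0524954 + 0.36·0.0608951 + 0.42·0.00689486 = 0.0363671.
P(III | observation) = 0.00289584 / 0.0363671 = 0.0796281.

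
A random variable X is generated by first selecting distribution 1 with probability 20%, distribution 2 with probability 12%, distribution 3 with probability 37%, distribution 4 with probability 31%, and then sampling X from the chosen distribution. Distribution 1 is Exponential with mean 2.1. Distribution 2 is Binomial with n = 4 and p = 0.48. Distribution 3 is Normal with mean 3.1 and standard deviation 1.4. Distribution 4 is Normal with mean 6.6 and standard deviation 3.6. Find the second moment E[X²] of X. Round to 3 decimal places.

For each component E[X²] = Var + (mean)², giving 1: 8.82; 2: 4.6848; 3: 11.57; 4: 56.52.
Overall E[X²] = 0.2·8.82 + 0.12·4.6848 + 0.37·11.57 + 0.31·56.52 = 24.1283.

24.128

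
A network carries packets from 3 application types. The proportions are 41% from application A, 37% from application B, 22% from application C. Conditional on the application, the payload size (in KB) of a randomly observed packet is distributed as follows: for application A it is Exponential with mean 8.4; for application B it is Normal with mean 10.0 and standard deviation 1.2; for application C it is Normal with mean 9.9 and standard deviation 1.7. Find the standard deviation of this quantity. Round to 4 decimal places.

Per component, A: μ=8.4, E[X²]=141.12; B: μ=10, E[X²]=101.44; C: μ=9.9, E[X²]=100.9.
E[X] = 0.41·8.4 + 0.37·10 + 0.22·9.9 = 9.322.
E[X²] = 0.41·141.12 + 0.37·101.44 + 0.22·100.9 = 117.59.
Var(X) = E[X²] − (E[X])² = 117.59 − 86.8997 = 30.6903.
SD(X) = √30.6903 = 5.53988.

5.5399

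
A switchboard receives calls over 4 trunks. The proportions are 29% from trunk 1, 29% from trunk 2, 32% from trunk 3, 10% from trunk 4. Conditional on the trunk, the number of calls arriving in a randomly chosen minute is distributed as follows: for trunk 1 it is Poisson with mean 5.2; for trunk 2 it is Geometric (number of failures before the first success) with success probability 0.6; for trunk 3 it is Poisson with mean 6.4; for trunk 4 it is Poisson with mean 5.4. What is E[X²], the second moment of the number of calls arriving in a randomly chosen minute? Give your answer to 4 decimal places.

For each component E[X²] = Var + (mean)², giving 1: 32.24; 2: 1.55556; 3: 47.36; 4: 34.56.
Overall E[X²] = 0.29·32.24 + 0.29·1.55556 + 0.32·47.36 + 0.1·34.56 = 28.4119.

28.4119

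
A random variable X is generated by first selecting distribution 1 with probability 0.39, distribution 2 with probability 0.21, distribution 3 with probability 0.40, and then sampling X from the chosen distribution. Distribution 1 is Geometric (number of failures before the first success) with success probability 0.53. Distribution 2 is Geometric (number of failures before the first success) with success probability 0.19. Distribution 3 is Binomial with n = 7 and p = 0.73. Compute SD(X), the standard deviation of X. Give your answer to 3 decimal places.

3.113

Per component, 1: μ=0.886792, E[X²]=2.45959; 2: μ=4.26316, E[X²]=40.6122; 3: μ=5.11, E[X²]=27.4918.
E[X] = 0.39·0.886792 + 0.21·4.26316 + 0.4·5.11 = 3.28511.
E[X²] = 0.39·2.45959 + 0.21·40.6122 + 0.4·27.4918 = 20.4845.
Var(X) = E[X²] − (E[X])² = 20.4845 − 10.792 = 9.69256.
SD(X) = √9.69256 = 3.11329.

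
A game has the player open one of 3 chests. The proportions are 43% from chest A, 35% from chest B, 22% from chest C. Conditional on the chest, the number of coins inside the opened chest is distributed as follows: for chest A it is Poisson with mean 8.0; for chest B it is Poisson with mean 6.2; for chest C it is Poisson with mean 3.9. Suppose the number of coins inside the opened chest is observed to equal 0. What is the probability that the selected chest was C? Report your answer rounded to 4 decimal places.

0.8390

Likelihoods P(X=0 | ·): A: 0.000335463; B: 0.00202943; C: 0.0202419.
Posterior ∝ prior × likelihood. Numerator for C: 0.22·0.0202419 = 0.00445322.
Normalizing constant: 0.43·0.000335463 + 0.35·0.00202943 + 0.22·0.0202419 = 0.00530777.
P(C | observation) = 0.00445322 / 0.00530777 = 0.839.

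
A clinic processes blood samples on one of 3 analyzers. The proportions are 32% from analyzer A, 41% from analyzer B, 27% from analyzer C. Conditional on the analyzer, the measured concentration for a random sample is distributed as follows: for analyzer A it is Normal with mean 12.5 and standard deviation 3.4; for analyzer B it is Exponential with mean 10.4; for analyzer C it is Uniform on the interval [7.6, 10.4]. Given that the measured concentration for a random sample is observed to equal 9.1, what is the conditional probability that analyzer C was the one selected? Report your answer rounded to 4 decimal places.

0.7109

Likelihoods f(9.1 | ·): A: 0.0711679; B: 0.0400829; C: 0.357143.
Posterior ∝ prior × likelihood. Numerator for C: 0.27·0.357143 = 0.0964286.
Normalizing constant: 0.32·0.0711679 + 0.41·0.0400829 + 0.27·0.357143 = 0.135636.
P(C | observation) = 0.0964286 / 0.135636 = 0.710935.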